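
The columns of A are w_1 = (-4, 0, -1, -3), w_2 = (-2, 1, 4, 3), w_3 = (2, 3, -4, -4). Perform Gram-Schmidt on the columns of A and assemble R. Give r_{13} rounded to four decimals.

w_1 = (-4, 0, -1, -3); ‖w_1‖ = 5.0990, so e_1 = (-0.7845, 0.0000, -0.1961, -0.5883).
r_{13} = e_1·w_3 = 1.5689.

r_{13} = 1.5689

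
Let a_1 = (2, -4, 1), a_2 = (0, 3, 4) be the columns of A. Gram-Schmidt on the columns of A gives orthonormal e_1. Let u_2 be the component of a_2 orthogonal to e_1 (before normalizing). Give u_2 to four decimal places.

u_2 = (0.7619, 1.4762, 4.3810)

e_1 = a_1/‖a_1‖ = (2, -4, 1)/4.5826 = (0.4364, -0.8729, 0.2182).
r_{12} = e_1·a_2 = -1.7457.
u_2 = a_2 + 1.7457·e_1 = (0.7619, 1.4762, 4.3810).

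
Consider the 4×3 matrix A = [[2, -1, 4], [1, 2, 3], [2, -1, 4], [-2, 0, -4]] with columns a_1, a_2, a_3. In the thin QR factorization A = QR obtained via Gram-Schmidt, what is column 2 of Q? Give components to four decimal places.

e_2 = (-0.2902, 0.9028, -0.2902, -0.1290)

a_1 = (2, 1, 2, -2); ‖a_1‖ = 3.6056, so e_1 = (0.5547, 0.2774, 0.5547, -0.5547).
e_1·a_2 = 0.5547·(-1) + 0.2774·2 + 0.5547·(-1) + (-0.5547)·0 = -0.5547.
u_2 = a_2 + 0.5547·e_1 = (-0.6923, 2.1538, -0.6923, -0.3077).
‖u_2‖ = 2.3859, so e_2 = (-0.2902, 0.9028, -0.2902, -0.1290).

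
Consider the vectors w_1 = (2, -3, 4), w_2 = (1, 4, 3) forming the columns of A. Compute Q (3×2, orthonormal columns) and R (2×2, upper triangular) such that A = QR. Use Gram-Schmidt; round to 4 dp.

w_1 = (2, -3, 4); ‖w_1‖ = 5.3852, so e_1 = (0.3714, -0.5571, 0.7428).
e_1·w_2 = 0.3714·1 + (-0.5571)·4 + 0.7428·3 = 0.3714.
u_2 = w_2 − 0.3714·e_1 = (0.8621, 4.2069, 2.7241).
‖u_2‖ = 5.0855, so e_2 = (0.1695, 0.8272, 0.5357).

Q = [[0.3714, 0.1695], [-0.5571, 0.8272], [0.7428, 0.5357]], R = [[5.3852, 0.3714], [0.0000, 5.0855]]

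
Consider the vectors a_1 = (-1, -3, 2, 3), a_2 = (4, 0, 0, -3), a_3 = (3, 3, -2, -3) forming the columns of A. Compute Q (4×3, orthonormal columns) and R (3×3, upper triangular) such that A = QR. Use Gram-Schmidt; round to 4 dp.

Q = [[-0.2085, 0.8175, 0.5368], [-0.6255, -0.4036, 0.3716], [0.4170, 0.2691, -0.2478], [0.6255, -0.3105, 0.7158]], R = [[4.7958, -2.7107, -5.2129], [0.0000, 4.2014, 1.6350], [0.0000, 0.0000, 1.0736]]

a_1 = (-1, -3, 2, 3); ‖a_1‖ = 4.7958, so e_1 = (-0.2085, -0.6255, 0.4170, 0.6255).
e_1·a_2 = (-0.2085)·4 + (-0.6255)·0 + 0.4170·0 + 0.6255·(-3) = -2.7107.
u_2 = a_2 + 2.7107·e_1 = (3.4348, -1.6957, 1.1304, -1.3043).
‖u_2‖ = 4.2014, so e_2 = (0.8175, -0.4036, 0.2691, -0.3105).
e_1·a_3 = (-0.2085)·3 + (-0.6255)·3 + 0.4170·(-2) + 0.6255·(-3) = -5.2129; e_2·a_3 = 0.8175·3 + (-0.4036)·3 + 0.2691·(-2) + (-0.3105)·(-3) = 1.6350.
u_3 = a_3 + 5.2129·e_1 − 1.6350·e_2 = (0.5764, 0.3990, -0.2660, 0.7685).
‖u_3‖ = 1.0736, so e_3 = (0.5368, 0.3716, -0.2478, 0.7158).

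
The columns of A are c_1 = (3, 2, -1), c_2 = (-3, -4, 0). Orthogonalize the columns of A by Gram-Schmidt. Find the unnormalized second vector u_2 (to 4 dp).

u_2 = (0.6429, -1.5714, -1.2143)

c_1 = (3, 2, -1); ‖c_1‖ = 3.7417, so q_1 = (0.8018, 0.5345, -0.2673).
q_1·c_2 = 0.8018·(-3) + 0.5345·(-4) + (-0.2673)·0 = -4.5434.
u_2 = c_2 + 4.5434·q_1 = (0.6429, -1.5714, -1.2143).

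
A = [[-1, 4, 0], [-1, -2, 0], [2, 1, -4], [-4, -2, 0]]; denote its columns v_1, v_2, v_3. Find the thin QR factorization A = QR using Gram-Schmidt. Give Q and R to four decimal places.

Q = [[-0.2132, 0.9284, -0.0410], [-0.2132, -0.3482, -0.1231], [0.4264, 0.0580, -0.9027], [-0.8528, -0.1161, -0.4103]], R = [[4.6904, 1.7056, -1.7056], [0.0000, 4.7001, -0.2321], [0.0000, 0.0000, 3.6107]]

v_1 = (-1, -1, 2, -4); ‖v_1‖ = 4.6904, so e_1 = (-0.2132, -0.2132, 0.4264, -0.8528).
e_1·v_2 = (-0.2132)·4 + (-0.2132)·(-2) + 0.4264·1 + (-0.8528)·(-2) = 1.7056.
u_2 = v_2 − 1.7056·e_1 = (4.3636, -1.6364, 0.2727, -0.5455).
‖u_2‖ = 4.7001, so e_2 = (0.9284, -0.3482, 0.0580, -0.1161).
e_1·v_3 = (-0.2132)·0 + (-0.2132)·0 + 0.4264·(-4) + (-0.8528)·0 = -1.7056; e_2·v_3 = 0.9284·0 + (-0.3482)·0 + 0.0580·(-4) + (-0.1161)·0 = -0.2321.
u_3 = v_3 + 1.7056·e_1 + 0.2321·e_2 = (-0.1481, -0.4444, -3.2593, -1.4815).
‖u_3‖ = 3.6107, so e_3 = (-0.0410, -0.1231, -0.9027, -0.4103).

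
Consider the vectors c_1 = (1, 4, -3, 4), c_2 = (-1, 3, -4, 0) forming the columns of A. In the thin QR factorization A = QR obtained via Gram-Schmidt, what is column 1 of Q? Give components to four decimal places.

q_1 = c_1/‖c_1‖ = (1, 4, -3, 4)/6.4807 = (0.1543, 0.6172, -0.4629, 0.6172).

q_1 = (0.1543, 0.6172, -0.4629, 0.6172)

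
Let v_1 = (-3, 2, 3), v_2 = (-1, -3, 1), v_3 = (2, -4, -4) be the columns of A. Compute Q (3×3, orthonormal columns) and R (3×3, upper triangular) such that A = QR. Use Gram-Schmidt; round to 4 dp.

Q = [[-0.6396, -0.3015, -0.7071], [0.4264, -0.9045, 0.0000], [0.6396, 0.3015, -0.7071]], R = [[4.6904, 0.0000, -5.5432], [0.0000, 3.3166, 1.8091], [0.0000, 0.0000, 1.4142]]

q_1 = v_1/‖v_1‖ = (-3, 2, 3)/4.6904 = (-0.6396, 0.4264, 0.6396).
r_{12} = q_1·v_2 = 0.0000.
u_2 = v_2 − 0.0000·q_1 = (-1.0000, -3.0000, 1.0000).
‖u_2‖ = 3.3166, so q_2 = (-0.3015, -0.9045, 0.3015).
r_{13} = q_1·v_3 = -5.5432; r_{23} = q_2·v_3 = 1.8091.
u_3 = v_3 + 5.5432·q_1 − 1.8091·q_2 = (-1.0000, 0.0000, -1.0000).
‖u_3‖ = 1.4142, so q_3 = (-0.7071, 0.0000, -0.7071).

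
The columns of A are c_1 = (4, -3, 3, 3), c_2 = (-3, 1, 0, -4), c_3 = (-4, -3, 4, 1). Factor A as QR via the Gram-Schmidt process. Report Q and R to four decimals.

c_1 = (4, -3, 3, 3); ‖c_1‖ = 6.5574, so q_1 = (0.6100, -0.4575, 0.4575, 0.4575).
q_1·c_2 = 0.6100·(-3) + (-0.4575)·1 + 0.4575·0 + 0.4575·(-4) = -4.1175.
u_2 = c_2 + 4.1175·q_1 = (-0.4884, -0.8837, 1.8837, -2.1163).
‖u_2‖ = 3.0077, so q_2 = (-0.1624, -0.2938, 0.6263, -0.7036).
q_1·c_3 = 0.6100·(-4) + (-0.4575)·(-3) + 0.4575·4 + 0.4575·1 = 1.2200; q_2·c_3 = (-0.1624)·(-4) + (-0.2938)·(-3) + 0.6263·4 + (-0.7036)·1 = 3.3325.
u_3 = c_3 − 1.2200·q_1 − 3.3325·q_2 = (-4.2031, -1.4627, 1.3548, 2.7866).
‖u_3‖ = 5.4227, so q_3 = (-0.7751, -0.2697, 0.2498, 0.5139).

Q = [[0.6100, -0.1624, -0.7751], [-0.4575, -0.2938, -0.2697], [0.4575, 0.6263, 0.2498], [0.4575, -0.7036, 0.5139]], R = [[6.5574, -4.1175, 1.2200], [0.0000, 3.0077, 3.3325], [0.0000, 0.0000, 5.4227]]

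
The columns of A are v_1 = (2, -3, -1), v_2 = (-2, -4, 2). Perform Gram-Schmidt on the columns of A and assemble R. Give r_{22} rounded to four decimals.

r_{22} = 4.6291

v_1 = (2, -3, -1); ‖v_1‖ = 3.7417, so q_1 = (0.5345, -0.8018, -0.2673).
q_1·v_2 = 0.5345·(-2) + (-0.8018)·(-4) + (-0.2673)·2 = 1.6036.
u_2 = v_2 − 1.6036·q_1 = (-2.8571, -2.7143, 2.4286).
r_{22} = ‖u_2‖ = 4.6291.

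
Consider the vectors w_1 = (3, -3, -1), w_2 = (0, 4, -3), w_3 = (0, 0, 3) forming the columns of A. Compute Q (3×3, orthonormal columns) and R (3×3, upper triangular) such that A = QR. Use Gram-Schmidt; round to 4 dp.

Q = [[0.6882, 0.3121, 0.6549], [-0.6882, 0.5663, 0.4534], [-0.2294, -0.7628, 0.6046]], R = [[4.3589, -2.0647, -0.6882], [0.0000, 4.5538, -2.2884], [0.0000, 0.0000, 1.8137]]

w_1 = (3, -3, -1); ‖w_1‖ = 4.3589, so q_1 = (0.6882, -0.6882, -0.2294).
q_1·w_2 = 0.6882·0 + (-0.6882)·4 + (-0.2294)·(-3) = -2.0647.
u_2 = w_2 + 2.0647·q_1 = (1.4211, 2.5789, -3.4737).
‖u_2‖ = 4.5538, so q_2 = (0.3121, 0.5663, -0.7628).
q_1·w_3 = 0.6882·0 + (-0.6882)·0 + (-0.2294)·3 = -0.6882; q_2·w_3 = 0.3121·0 + 0.5663·0 + (-0.7628)·3 = -2.2884.
u_3 = w_3 + 0.6882·q_1 + 2.2884·q_2 = (1.1878, 0.8223, 1.0964).
‖u_3‖ = 1.8137, so q_3 = (0.6549, 0.4534, 0.6046).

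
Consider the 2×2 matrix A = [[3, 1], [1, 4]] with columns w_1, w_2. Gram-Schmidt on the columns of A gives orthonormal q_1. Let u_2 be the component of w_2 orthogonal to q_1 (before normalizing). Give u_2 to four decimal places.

q_1 = w_1/‖w_1‖ = (3, 1)/3.1623 = (0.9487, 0.3162).
r_{12} = q_1·w_2 = 2.2136.
u_2 = w_2 − 2.2136·q_1 = (-1.1000, 3.3000).

u_2 = (-1.1000, 3.3000)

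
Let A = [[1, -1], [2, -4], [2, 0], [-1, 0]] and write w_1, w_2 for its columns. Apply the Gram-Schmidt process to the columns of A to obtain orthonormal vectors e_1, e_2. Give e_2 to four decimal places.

e_2 = (-0.0335, -0.7374, 0.6034, -0.3017)

e_1 = w_1/‖w_1‖ = (1, 2, 2, -1)/3.1623 = (0.3162, 0.6325, 0.6325, -0.3162).
r_{12} = e_1·w_2 = -2.8460.
u_2 = w_2 + 2.8460·e_1 = (-0.1000, -2.2000, 1.8000, -0.9000).
‖u_2‖ = 2.9833, so e_2 = (-0.0335, -0.7374, 0.6034, -0.3017).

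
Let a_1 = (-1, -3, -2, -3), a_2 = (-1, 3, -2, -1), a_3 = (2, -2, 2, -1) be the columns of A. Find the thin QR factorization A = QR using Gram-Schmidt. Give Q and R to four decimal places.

Q = [[-0.2085, -0.2698, 0.6323], [-0.6255, 0.7420, 0.2197], [-0.4170, -0.5396, 0.3429], [-0.6255, -0.2923, -0.6591]], R = [[4.7958, -0.2085, 0.6255], [0.0000, 3.8674, -2.8106], [0.0000, 0.0000, 2.1701]]

a_1 = (-1, -3, -2, -3); ‖a_1‖ = 4.7958, so q_1 = (-0.2085, -0.6255, -0.4170, -0.6255).
q_1·a_2 = (-0.2085)·(-1) + (-0.6255)·3 + (-0.4170)·(-2) + (-0.6255)·(-1) = -0.2085.
u_2 = a_2 + 0.2085·q_1 = (-1.0435, 2.8696, -2.0870, -1.1304).
‖u_2‖ = 3.8674, so q_2 = (-0.2698, 0.7420, -0.5396, -0.2923).
q_1·a_3 = (-0.2085)·2 + (-0.6255)·(-2) + (-0.4170)·2 + (-0.6255)·(-1) = 0.6255; q_2·a_3 = (-0.2698)·2 + 0.7420·(-2) + (-0.5396)·2 + (-0.2923)·(-1) = -2.8106.
u_3 = a_3 − 0.6255·q_1 + 2.8106·q_2 = (1.3721, 0.4767, 0.7442, -1.4302).
‖u_3‖ = 2.1701, so q_3 = (0.6323, 0.2197, 0.3429, -0.6591).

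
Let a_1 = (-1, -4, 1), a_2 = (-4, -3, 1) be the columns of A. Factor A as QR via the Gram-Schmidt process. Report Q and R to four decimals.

a_1 = (-1, -4, 1); ‖a_1‖ = 4.2426, so e_1 = (-0.2357, -0.9428, 0.2357).
e_1·a_2 = (-0.2357)·(-4) + (-0.9428)·(-3) + 0.2357·1 = 4.0069.
u_2 = a_2 − 4.0069·e_1 = (-3.0556, 0.7778, 0.0556).
‖u_2‖ = 3.1535, so e_2 = (-0.9689, 0.2466, 0.0176).

Q = [[-0.2357, -0.9689], [-0.9428, 0.2466], [0.2357, 0.0176]], R = [[4.2426, 4.0069], [0.0000, 3.1535]]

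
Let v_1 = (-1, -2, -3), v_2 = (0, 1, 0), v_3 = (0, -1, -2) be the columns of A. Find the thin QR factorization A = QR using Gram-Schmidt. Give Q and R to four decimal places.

Q = [[-0.2673, -0.1690, 0.9487], [-0.5345, 0.8452, 0.0000], [-0.8018, -0.5071, -0.3162]], R = [[3.7417, -0.5345, 2.1381], [0.0000, 0.8452, 0.1690], [0.0000, 0.0000, 0.6325]]

v_1 = (-1, -2, -3); ‖v_1‖ = 3.7417, so e_1 = (-0.2673, -0.5345, -0.8018).
e_1·v_2 = (-0.2673)·0 + (-0.5345)·1 + (-0.8018)·0 = -0.5345.
u_2 = v_2 + 0.5345·e_1 = (-0.1429, 0.7143, -0.4286).
‖u_2‖ = 0.8452, so e_2 = (-0.1690, 0.8452, -0.5071).
e_1·v_3 = (-0.2673)·0 + (-0.5345)·(-1) + (-0.8018)·(-2) = 2.1381; e_2·v_3 = (-0.1690)·0 + 0.8452·(-1) + (-0.5071)·(-2) = 0.1690.
u_3 = v_3 − 2.1381·e_1 − 0.1690·e_2 = (0.6000, 0.0000, -0.2000).
‖u_3‖ = 0.6325, so e_3 = (0.9487, 0.0000, -0.3162).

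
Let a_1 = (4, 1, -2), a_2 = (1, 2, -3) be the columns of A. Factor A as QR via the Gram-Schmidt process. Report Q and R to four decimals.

q_1 = a_1/‖a_1‖ = (4, 1, -2)/4.5826 = (0.8729, 0.2182, -0.4364).
r_{12} = q_1·a_2 = 2.6186.
u_2 = a_2 − 2.6186·q_1 = (-1.2857, 1.4286, -1.8571).
‖u_2‖ = 2.6726, so q_2 = (-0.4811, 0.5345, -0.6949).

Q = [[0.8729, -0.4811], [0.2182, 0.5345], [-0.4364, -0.6949]], R = [[4.5826, 2.6186], [0.0000, 2.6726]]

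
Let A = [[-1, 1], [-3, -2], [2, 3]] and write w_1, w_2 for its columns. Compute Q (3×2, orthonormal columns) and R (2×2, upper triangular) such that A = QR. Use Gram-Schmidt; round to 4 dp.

Q = [[-0.2673, 0.7715], [-0.8018, 0.1543], [0.5345, 0.6172]], R = [[3.7417, 2.9399], [0.0000, 2.3146]]

w_1 = (-1, -3, 2); ‖w_1‖ = 3.7417, so e_1 = (-0.2673, -0.8018, 0.5345).
e_1·w_2 = (-0.2673)·1 + (-0.8018)·(-2) + 0.5345·3 = 2.9399.
u_2 = w_2 − 2.9399·e_1 = (1.7857, 0.3571, 1.4286).
‖u_2‖ = 2.3146, so e_2 = (0.7715, 0.1543, 0.6172).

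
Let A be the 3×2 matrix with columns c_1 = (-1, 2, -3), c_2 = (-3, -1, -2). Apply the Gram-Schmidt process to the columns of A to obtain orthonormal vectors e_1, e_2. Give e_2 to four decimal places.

c_1 = (-1, 2, -3); ‖c_1‖ = 3.7417, so e_1 = (-0.2673, 0.5345, -0.8018).
e_1·c_2 = (-0.2673)·(-3) + 0.5345·(-1) + (-0.8018)·(-2) = 1.8708.
u_2 = c_2 − 1.8708·e_1 = (-2.5000, -2.0000, -0.5000).
‖u_2‖ = 3.2404, so e_2 = (-0.7715, -0.6172, -0.1543).

e_2 = (-0.7715, -0.6172, -0.1543)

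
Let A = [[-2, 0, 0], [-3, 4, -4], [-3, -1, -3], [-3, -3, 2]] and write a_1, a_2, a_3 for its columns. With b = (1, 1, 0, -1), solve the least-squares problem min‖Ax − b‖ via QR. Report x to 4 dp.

a_1 = (-2, -3, -3, -3); ‖a_1‖ = 5.5678, so q_1 = (-0.3592, -0.5388, -0.5388, -0.5388).
q_1·a_2 = (-0.3592)·0 + (-0.5388)·4 + (-0.5388)·(-1) + (-0.5388)·(-3) = 0.0000.
u_2 = a_2 + 0.0000·q_1 = (0.0000, 4.0000, -1.0000, -3.0000).
‖u_2‖ = 5.0990, so q_2 = (0.0000, 0.7845, -0.1961, -0.5883).
q_1·a_3 = (-0.3592)·0 + (-0.5388)·(-4) + (-0.5388)·(-3) + (-0.5388)·2 = 2.6941; q_2·a_3 = (0.0000)·0 + 0.7845·(-4) + (-0.1961)·(-3) + (-0.5883)·2 = -3.7262.
u_3 = a_3 − 2.6941·q_1 + 3.7262·q_2 = (0.9677, 0.3747, -2.2792, 1.2593).
‖u_3‖ = 2.8031, so q_3 = (0.3452, 0.1337, -0.8131, 0.4493).
Qᵀb = (-0.3592, 1.3728, 0.0297).
Back-substitute: x_3 = 0.0297/2.8031 = 0.0106.
x_2 = (1.3728 + 3.7262·0.0106)/5.0990 = 0.2770.
x_1 = (-0.3592 + 0.0000·0.2770 − 2.6941·0.0106)/5.5678 = -0.0696.

x = (-0.0696, 0.2770, 0.0106)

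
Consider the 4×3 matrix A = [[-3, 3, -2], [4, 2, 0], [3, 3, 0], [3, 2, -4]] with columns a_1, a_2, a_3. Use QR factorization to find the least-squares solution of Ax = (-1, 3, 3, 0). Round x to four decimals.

e_1 = a_1/‖a_1‖ = (-3, 4, 3, 3)/6.5574 = (-0.4575, 0.6100, 0.4575, 0.4575).
r_{12} = e_1·a_2 = 2.1350.
u_2 = a_2 − 2.1350·e_1 = (3.9767, 0.6977, 2.0233, 1.0233).
‖u_2‖ = 4.6305, so e_2 = (0.8588, 0.1507, 0.4369, 0.2210).
r_{13} = e_1·a_3 = -0.9150; r_{23} = e_2·a_3 = -2.6015.
u_3 = a_3 + 0.9150·e_1 + 2.6015·e_2 = (-0.1844, 0.9501, 1.5553, -3.0065).
‖u_3‖ = 3.5206, so e_3 = (-0.0524, 0.2699, 0.4418, -0.8540).
Qᵀb = (3.6600, 0.9040, 2.1873).
Back-substitute: x_3 = 2.1873/3.5206 = 0.6213.
x_2 = (0.9040 + 2.6015·0.6213)/4.6305 = 0.5443.
x_1 = (3.6600 − 2.1350·0.5443 + 0.9150·0.6213)/6.5574 = 0.4676.

x = (0.4676, 0.5443, 0.6213)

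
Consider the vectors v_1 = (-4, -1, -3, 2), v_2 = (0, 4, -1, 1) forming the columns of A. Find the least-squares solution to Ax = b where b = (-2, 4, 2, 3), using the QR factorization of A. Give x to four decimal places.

v_1 = (-4, -1, -3, 2); ‖v_1‖ = 5.4772, so q_1 = (-0.7303, -0.1826, -0.5477, 0.3651).
q_1·v_2 = (-0.7303)·0 + (-0.1826)·4 + (-0.5477)·(-1) + 0.3651·1 = 0.1826.
u_2 = v_2 − 0.1826·q_1 = (0.1333, 4.0333, -0.9000, 0.9333).
‖u_2‖ = 4.2387, so q_2 = (0.0315, 0.9515, -0.2123, 0.2202).
Qᵀb = (0.7303, 3.9792).
Back-substitute: x_2 = 3.9792/4.2387 = 0.9388.
x_1 = (0.7303 − 0.1826·0.9388)/5.4772 = 0.1020.

x = (0.1020, 0.9388)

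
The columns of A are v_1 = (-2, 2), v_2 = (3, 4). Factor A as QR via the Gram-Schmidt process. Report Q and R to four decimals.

v_1 = (-2, 2); ‖v_1‖ = 2.8284, so q_1 = (-0.7071, 0.7071).
q_1·v_2 = (-0.7071)·3 + 0.7071·4 = 0.7071.
u_2 = v_2 − 0.7071·q_1 = (3.5000, 3.5000).
‖u_2‖ = 4.9497, so q_2 = (0.7071, 0.7071).

Q = [[-0.7071, 0.7071], [0.7071, 0.7071]], R = [[2.8284, 0.7071], [0.0000, 4.9497]]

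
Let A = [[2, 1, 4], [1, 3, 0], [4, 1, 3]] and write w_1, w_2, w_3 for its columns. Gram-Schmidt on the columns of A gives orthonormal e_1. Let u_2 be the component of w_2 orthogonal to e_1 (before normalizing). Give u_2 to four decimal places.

u_2 = (0.1429, 2.5714, -0.7143)

e_1 = w_1/‖w_1‖ = (2, 1, 4)/4.5826 = (0.4364, 0.2182, 0.8729).
r_{12} = e_1·w_2 = 1.9640.
u_2 = w_2 − 1.9640·e_1 = (0.1429, 2.5714, -0.7143).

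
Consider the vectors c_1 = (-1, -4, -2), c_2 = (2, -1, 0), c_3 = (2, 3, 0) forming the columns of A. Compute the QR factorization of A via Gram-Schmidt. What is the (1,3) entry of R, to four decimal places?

c_1 = (-1, -4, -2); ‖c_1‖ = 4.5826, so q_1 = (-0.2182, -0.8729, -0.4364).
r_{13} = q_1·c_3 = -3.0551.

r_{13} = -3.0551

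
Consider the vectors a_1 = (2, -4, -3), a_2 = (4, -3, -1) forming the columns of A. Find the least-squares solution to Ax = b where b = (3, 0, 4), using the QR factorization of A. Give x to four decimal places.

x = (-1.5111, 1.6444)

a_1 = (2, -4, -3); ‖a_1‖ = 5.3852, so e_1 = (0.3714, -0.7428, -0.5571).
e_1·a_2 = 0.3714·4 + (-0.7428)·(-3) + (-0.5571)·(-1) = 4.2710.
u_2 = a_2 − 4.2710·e_1 = (2.4138, 0.1724, 1.3793).
‖u_2‖ = 2.7854, so e_2 = (0.8666, 0.0619, 0.4952).
Qᵀb = (-1.1142, 4.5805).
Back-substitute: x_2 = 4.5805/2.7854 = 1.6444.
x_1 = (-1.1142 − 4.2710·1.6444)/5.3852 = -1.5111.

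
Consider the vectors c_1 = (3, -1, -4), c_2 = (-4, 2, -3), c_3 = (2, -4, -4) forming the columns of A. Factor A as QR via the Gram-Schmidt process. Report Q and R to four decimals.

Q = [[0.5883, -0.7018, -0.4017], [-0.1961, 0.3581, -0.9129], [-0.7845, -0.6159, -0.0730]], R = [[5.0990, -0.3922, 5.0990], [0.0000, 5.3709, -0.3724], [0.0000, 0.0000, 3.1403]]

c_1 = (3, -1, -4); ‖c_1‖ = 5.0990, so e_1 = (0.5883, -0.1961, -0.7845).
e_1·c_2 = 0.5883·(-4) + (-0.1961)·2 + (-0.7845)·(-3) = -0.3922.
u_2 = c_2 + 0.3922·e_1 = (-3.7692, 1.9231, -3.3077).
‖u_2‖ = 5.3709, so e_2 = (-0.7018, 0.3581, -0.6159).
e_1·c_3 = 0.5883·2 + (-0.1961)·(-4) + (-0.7845)·(-4) = 5.0990; e_2·c_3 = (-0.7018)·2 + 0.3581·(-4) + (-0.6159)·(-4) = -0.3724.
u_3 = c_3 − 5.0990·e_1 + 0.3724·e_2 = (-1.2613, -2.8667, -0.2293).
‖u_3‖ = 3.1403, so e_3 = (-0.4017, -0.9129, -0.0730).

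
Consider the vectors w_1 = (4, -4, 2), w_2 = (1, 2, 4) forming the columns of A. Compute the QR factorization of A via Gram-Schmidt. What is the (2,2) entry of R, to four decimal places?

r_{22} = 4.5338

w_1 = (4, -4, 2); ‖w_1‖ = 6.0000, so e_1 = (0.6667, -0.6667, 0.3333).
e_1·w_2 = 0.6667·1 + (-0.6667)·2 + 0.3333·4 = 0.6667.
u_2 = w_2 − 0.6667·e_1 = (0.5556, 2.4444, 3.7778).
r_{22} = ‖u_2‖ = 4.5338.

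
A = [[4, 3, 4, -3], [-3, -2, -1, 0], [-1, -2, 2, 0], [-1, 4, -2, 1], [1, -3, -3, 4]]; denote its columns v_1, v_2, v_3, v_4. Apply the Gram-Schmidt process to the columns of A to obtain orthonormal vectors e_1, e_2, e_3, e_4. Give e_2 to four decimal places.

e_2 = (0.1906, -0.1012, -0.2561, 0.7444, -0.5777)

e_1 = v_1/‖v_1‖ = (4, -3, -1, -1, 1)/5.2915 = (0.7559, -0.5669, -0.1890, -0.1890, 0.1890).
r_{12} = e_1·v_2 = 2.4568.
u_2 = v_2 − 2.4568·e_1 = (1.1429, -0.6071, -1.5357, 4.4643, -3.4643).
‖u_2‖ = 5.9970, so e_2 = (0.1906, -0.1012, -0.2561, 0.7444, -0.5777).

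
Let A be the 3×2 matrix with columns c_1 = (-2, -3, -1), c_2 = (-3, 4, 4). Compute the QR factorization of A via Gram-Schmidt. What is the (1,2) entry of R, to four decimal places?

c_1 = (-2, -3, -1); ‖c_1‖ = 3.7417, so q_1 = (-0.5345, -0.8018, -0.2673).
r_{12} = q_1·c_2 = -2.6726.

r_{12} = -2.6726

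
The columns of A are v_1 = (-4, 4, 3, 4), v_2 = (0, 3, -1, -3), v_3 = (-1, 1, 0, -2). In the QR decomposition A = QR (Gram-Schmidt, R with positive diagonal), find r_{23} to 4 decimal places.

e_1 = v_1/‖v_1‖ = (-4, 4, 3, 4)/7.5498 = (-0.5298, 0.5298, 0.3974, 0.5298).
r_{12} = e_1·v_2 = -0.3974.
u_2 = v_2 + 0.3974·e_1 = (-0.2105, 3.2105, -0.8421, -2.7895).
‖u_2‖ = 4.3407, so e_2 = (-0.0485, 0.7396, -0.1940, -0.6426).
r_{23} = e_2·v_3 = 2.0734.

r_{23} = 2.0734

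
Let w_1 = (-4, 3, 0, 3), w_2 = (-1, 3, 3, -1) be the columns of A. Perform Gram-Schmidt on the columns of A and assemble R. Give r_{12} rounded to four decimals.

w_1 = (-4, 3, 0, 3); ‖w_1‖ = 5.8310, so e_1 = (-0.6860, 0.5145, 0.0000, 0.5145).
r_{12} = e_1·w_2 = 1.7150.

r_{12} = 1.7150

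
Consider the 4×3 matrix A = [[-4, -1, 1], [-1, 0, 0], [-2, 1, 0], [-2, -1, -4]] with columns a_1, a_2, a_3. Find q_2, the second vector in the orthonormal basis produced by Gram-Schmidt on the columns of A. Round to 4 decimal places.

a_1 = (-4, -1, -2, -2); ‖a_1‖ = 5.0000, so q_1 = (-0.8000, -0.2000, -0.4000, -0.4000).
q_1·a_2 = (-0.8000)·(-1) + (-0.2000)·0 + (-0.4000)·1 + (-0.4000)·(-1) = 0.8000.
u_2 = a_2 − 0.8000·q_1 = (-0.3600, 0.1600, 1.3200, -0.6800).
‖u_2‖ = 1.5362, so q_2 = (-0.2343, 0.1042, 0.8592, -0.4426).

q_2 = (-0.2343, 0.1042, 0.8592, -0.4426)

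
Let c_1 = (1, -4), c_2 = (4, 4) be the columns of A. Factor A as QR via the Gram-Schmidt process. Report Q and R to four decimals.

Q = [[0.2425, 0.9701], [-0.9701, 0.2425]], R = [[4.1231, -2.9104], [0.0000, 4.8507]]

q_1 = c_1/‖c_1‖ = (1, -4)/4.1231 = (0.2425, -0.9701).
r_{12} = q_1·c_2 = -2.9104.
u_2 = c_2 + 2.9104·q_1 = (4.7059, 1.1765).
‖u_2‖ = 4.8507, so q_2 = (0.9701, 0.2425).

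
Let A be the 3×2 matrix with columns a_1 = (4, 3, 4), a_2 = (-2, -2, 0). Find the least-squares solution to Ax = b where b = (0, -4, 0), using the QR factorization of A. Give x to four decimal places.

x = (0.1212, 1.2121)

a_1 = (4, 3, 4); ‖a_1‖ = 6.4031, so e_1 = (0.6247, 0.4685, 0.6247).
e_1·a_2 = 0.6247·(-2) + 0.4685·(-2) + 0.6247·0 = -2.1864.
u_2 = a_2 + 2.1864·e_1 = (-0.6341, -0.9756, 1.3659).
‖u_2‖ = 1.7943, so e_2 = (-0.3534, -0.5437, 0.7612).
Qᵀb = (-1.8741, 2.1749).
Back-substitute: x_2 = 2.1749/1.7943 = 1.2121.
x_1 = (-1.8741 + 2.1864·1.2121)/6.4031 = 0.1212.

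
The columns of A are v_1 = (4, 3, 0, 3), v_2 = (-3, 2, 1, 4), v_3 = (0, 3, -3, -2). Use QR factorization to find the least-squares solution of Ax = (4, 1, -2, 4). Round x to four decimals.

x = (0.9326, -0.0694, -0.0975)

v_1 = (4, 3, 0, 3); ‖v_1‖ = 5.8310, so e_1 = (0.6860, 0.5145, 0.0000, 0.5145).
e_1·v_2 = 0.6860·(-3) + 0.5145·2 + 0.0000·1 + 0.5145·4 = 1.0290.
u_2 = v_2 − 1.0290·e_1 = (-3.7059, 1.4706, 1.0000, 3.4706).
‖u_2‖ = 5.3797, so e_2 = (-0.6889, 0.2734, 0.1859, 0.6451).
e_1·v_3 = 0.6860·0 + 0.5145·3 + 0.0000·(-3) + 0.5145·(-2) = 0.5145; e_2·v_3 = (-0.6889)·0 + 0.2734·3 + 0.1859·(-3) + 0.6451·(-2) = -1.0278.
u_3 = v_3 − 0.5145·e_1 + 1.0278·e_2 = (-1.0610, 3.0163, -2.8089, -1.6016).
‖u_3‖ = 4.5474, so e_3 = (-0.2333, 0.6633, -0.6177, -0.3522).
Qᵀb = (5.3165, -0.2734, -0.4434).
Back-substitute: x_3 = -0.4434/4.5474 = -0.0975.
x_2 = (-0.2734 + 1.0278·(-0.0975))/5.3797 = -0.0694.
x_1 = (5.3165 − 1.0290·(-0.0694) − 0.5145·(-0.0975))/5.8310 = 0.9326.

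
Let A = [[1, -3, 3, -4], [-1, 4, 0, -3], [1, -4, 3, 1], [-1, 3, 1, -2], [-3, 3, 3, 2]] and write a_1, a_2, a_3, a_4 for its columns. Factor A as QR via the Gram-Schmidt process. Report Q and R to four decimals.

Q = [[0.2774, -0.2876, 0.6261, -0.6681], [-0.2774, 0.5214, 0.4642, 0.0512], [0.2774, -0.5214, 0.3792, 0.6809], [-0.2774, 0.2876, 0.4985, 0.2764], [-0.8321, -0.5393, 0.0142, -0.1049]], R = [[3.6056, -6.3791, -1.1094, -1.1094], [0.0000, 4.2787, -3.7574, -2.5888], [0.0000, 0.0000, 3.5569, -4.4865], [0.0000, 0.0000, 0.0000, 2.4368]]

a_1 = (1, -1, 1, -1, -3); ‖a_1‖ = 3.6056, so q_1 = (0.2774, -0.2774, 0.2774, -0.2774, -0.8321).
q_1·a_2 = 0.2774·(-3) + (-0.2774)·4 + 0.2774·(-4) + (-0.2774)·3 + (-0.8321)·3 = -6.3791.
u_2 = a_2 + 6.3791·q_1 = (-1.2308, 2.2308, -2.2308, 1.2308, -2.3077).
‖u_2‖ = 4.2787, so q_2 = (-0.2876, 0.5214, -0.5214, 0.2876, -0.5393).
q_1·a_3 = 0.2774·3 + (-0.2774)·0 + 0.2774·3 + (-0.2774)·1 + (-0.8321)·3 = -1.1094; q_2·a_3 = (-0.2876)·3 + 0.5214·0 + (-0.5214)·3 + 0.2876·1 + (-0.5393)·3 = -3.7574.
u_3 = a_3 + 1.1094·q_1 + 3.7574·q_2 = (2.2269, 1.6513, 1.3487, 1.7731, 0.0504).
‖u_3‖ = 3.5569, so q_3 = (0.6261, 0.4642, 0.3792, 0.4985, 0.0142).
q_1·a_4 = 0.2774·(-4) + (-0.2774)·(-3) + 0.2774·1 + (-0.2774)·(-2) + (-0.8321)·2 = -1.1094; q_2·a_4 = (-0.2876)·(-4) + 0.5214·(-3) + (-0.5214)·1 + 0.2876·(-2) + (-0.5393)·2 = -2.5888; q_3·a_4 = 0.6261·(-4) + 0.4642·(-3) + 0.3792·1 + 0.4985·(-2) + 0.0142·2 = -4.4865.
u_4 = a_4 + 1.1094·q_1 + 2.5888·q_2 + 4.4865·q_3 = (-1.6280, 0.1249, 1.6592, 0.6735, -0.2557).
‖u_4‖ = 2.4368, so q_4 = (-0.6681, 0.0512, 0.6809, 0.2764, -0.1049).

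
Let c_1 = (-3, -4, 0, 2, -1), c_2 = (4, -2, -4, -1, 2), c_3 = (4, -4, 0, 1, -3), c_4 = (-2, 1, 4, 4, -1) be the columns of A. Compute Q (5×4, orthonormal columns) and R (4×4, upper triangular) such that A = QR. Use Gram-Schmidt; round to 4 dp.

Q = [[-0.5477, 0.5133, 0.6069, 0.2422], [-0.7303, -0.4919, -0.2332, 0.1329], [0.0000, -0.6416, 0.3669, 0.1785], [0.3651, -0.0749, 0.1163, 0.8425], [-0.1826, 0.2780, -0.6551, 0.4266]], R = [[5.4772, -1.4606, 1.6432, 2.0083], [0.0000, 6.2343, 3.1118, -4.6624], [0.0000, 0.0000, 5.4421, 1.1408], [0.0000, 0.0000, 0.0000, 3.3057]]

c_1 = (-3, -4, 0, 2, -1); ‖c_1‖ = 5.4772, so q_1 = (-0.5477, -0.7303, 0.0000, 0.3651, -0.1826).
q_1·c_2 = (-0.5477)·4 + (-0.7303)·(-2) + 0.0000·(-4) + 0.3651·(-1) + (-0.1826)·2 = -1.4606.
u_2 = c_2 + 1.4606·q_1 = (3.2000, -3.0667, -4.0000, -0.4667, 1.7333).
‖u_2‖ = 6.2343, so q_2 = (0.5133, -0.4919, -0.6416, -0.0749, 0.2780).
q_1·c_3 = (-0.5477)·4 + (-0.7303)·(-4) + 0.0000·0 + 0.3651·1 + (-0.1826)·(-3) = 1.6432; q_2·c_3 = 0.5133·4 + (-0.4919)·(-4) + (-0.6416)·0 + (-0.0749)·1 + 0.2780·(-3) = 3.1118.
u_3 = c_3 − 1.6432·q_1 − 3.1118·q_2 = (3.3027, -1.2693, 1.9966, 0.6329, -3.5652).
‖u_3‖ = 5.4421, so q_3 = (0.6069, -0.2332, 0.3669, 0.1163, -0.6551).
q_1·c_4 = (-0.5477)·(-2) + (-0.7303)·1 + 0.0000·4 + 0.3651·4 + (-0.1826)·(-1) = 2.0083; q_2·c_4 = 0.5133·(-2) + (-0.4919)·1 + (-0.6416)·4 + (-0.0749)·4 + 0.2780·(-1) = -4.6624; q_3·c_4 = 0.6069·(-2) + (-0.2332)·1 + 0.3669·4 + 0.1163·4 + (-0.6551)·(-1) = 1.1408.
u_4 = c_4 − 2.0083·q_1 + 4.6624·q_2 − 1.1408·q_3 = (0.8008, 0.4393, 0.5900, 2.7850, 1.4103).
‖u_4‖ = 3.3057, so q_4 = (0.2422, 0.1329, 0.1785, 0.8425, 0.4266).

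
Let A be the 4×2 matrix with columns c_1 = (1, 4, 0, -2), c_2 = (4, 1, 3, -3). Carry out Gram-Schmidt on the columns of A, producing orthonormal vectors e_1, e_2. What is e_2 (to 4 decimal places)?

e_2 = (0.6580, -0.3290, 0.5922, -0.3290)

c_1 = (1, 4, 0, -2); ‖c_1‖ = 4.5826, so e_1 = (0.2182, 0.8729, 0.0000, -0.4364).
e_1·c_2 = 0.2182·4 + 0.8729·1 + 0.0000·3 + (-0.4364)·(-3) = 3.0551.
u_2 = c_2 − 3.0551·e_1 = (3.3333, -1.6667, 3.0000, -1.6667).
‖u_2‖ = 5.0662, so e_2 = (0.6580, -0.3290, 0.5922, -0.3290).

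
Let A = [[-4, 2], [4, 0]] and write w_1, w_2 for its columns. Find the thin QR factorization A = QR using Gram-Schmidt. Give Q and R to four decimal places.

w_1 = (-4, 4); ‖w_1‖ = 5.6569, so e_1 = (-0.7071, 0.7071).
e_1·w_2 = (-0.7071)·2 + 0.7071·0 = -1.4142.
u_2 = w_2 + 1.4142·e_1 = (1.0000, 1.0000).
‖u_2‖ = 1.4142, so e_2 = (0.7071, 0.7071).

Q = [[-0.7071, 0.7071], [0.7071, 0.7071]], R = [[5.6569, -1.4142], [0.0000, 1.4142]]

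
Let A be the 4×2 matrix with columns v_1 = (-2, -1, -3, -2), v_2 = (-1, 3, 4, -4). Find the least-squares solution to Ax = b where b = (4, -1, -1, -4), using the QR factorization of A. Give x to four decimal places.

v_1 = (-2, -1, -3, -2); ‖v_1‖ = 4.2426, so q_1 = (-0.4714, -0.2357, -0.7071, -0.4714).
q_1·v_2 = (-0.4714)·(-1) + (-0.2357)·3 + (-0.7071)·4 + (-0.4714)·(-4) = -1.1785.
u_2 = v_2 + 1.1785·q_1 = (-1.5556, 2.7222, 3.1667, -4.5556).
‖u_2‖ = 6.3727, so q_2 = (-0.2441, 0.4272, 0.4969, -0.7149).
Qᵀb = (0.9428, 0.9590).
Back-substitute: x_2 = 0.9590/6.3727 = 0.1505.
x_1 = (0.9428 + 1.1785·0.1505)/4.2426 = 0.2640.

x = (0.2640, 0.1505)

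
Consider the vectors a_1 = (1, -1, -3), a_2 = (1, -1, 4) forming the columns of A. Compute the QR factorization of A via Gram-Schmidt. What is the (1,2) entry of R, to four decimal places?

r_{12} = -3.0151

a_1 = (1, -1, -3); ‖a_1‖ = 3.3166, so q_1 = (0.3015, -0.3015, -0.9045).
r_{12} = q_1·a_2 = -3.0151.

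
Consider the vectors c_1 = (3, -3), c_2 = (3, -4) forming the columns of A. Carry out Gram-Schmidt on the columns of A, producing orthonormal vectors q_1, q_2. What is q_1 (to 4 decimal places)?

c_1 = (3, -3); ‖c_1‖ = 4.2426, so q_1 = (0.7071, -0.7071).

q_1 = (0.7071, -0.7071)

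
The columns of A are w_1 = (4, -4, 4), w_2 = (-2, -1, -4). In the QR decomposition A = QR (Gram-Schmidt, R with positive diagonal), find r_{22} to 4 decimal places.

r_{22} = 3.5590

w_1 = (4, -4, 4); ‖w_1‖ = 6.9282, so q_1 = (0.5774, -0.5774, 0.5774).
q_1·w_2 = 0.5774·(-2) + (-0.5774)·(-1) + 0.5774·(-4) = -2.8868.
u_2 = w_2 + 2.8868·q_1 = (-0.3333, -2.6667, -2.3333).
r_{22} = ‖u_2‖ = 3.5590.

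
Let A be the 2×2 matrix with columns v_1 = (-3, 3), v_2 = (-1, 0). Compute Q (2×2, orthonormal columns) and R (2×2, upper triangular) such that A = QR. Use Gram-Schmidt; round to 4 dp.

Q = [[-0.7071, -0.7071], [0.7071, -0.7071]], R = [[4.2426, 0.7071], [0.0000, 0.7071]]

v_1 = (-3, 3); ‖v_1‖ = 4.2426, so e_1 = (-0.7071, 0.7071).
e_1·v_2 = (-0.7071)·(-1) + 0.7071·0 = 0.7071.
u_2 = v_2 − 0.7071·e_1 = (-0.5000, -0.5000).
‖u_2‖ = 0.7071, so e_2 = (-0.7071, -0.7071).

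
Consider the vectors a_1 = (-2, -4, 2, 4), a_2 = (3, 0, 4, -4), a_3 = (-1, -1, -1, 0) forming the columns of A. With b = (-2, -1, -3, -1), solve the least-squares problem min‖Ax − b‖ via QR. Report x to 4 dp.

x = (-0.2960, -0.0560, 2.2640)

a_1 = (-2, -4, 2, 4); ‖a_1‖ = 6.3246, so e_1 = (-0.3162, -0.6325, 0.3162, 0.6325).
e_1·a_2 = (-0.3162)·3 + (-0.6325)·0 + 0.3162·4 + 0.6325·(-4) = -2.2136.
u_2 = a_2 + 2.2136·e_1 = (2.3000, -1.4000, 4.7000, -2.6000).
‖u_2‖ = 6.0083, so e_2 = (0.3828, -0.2330, 0.7822, -0.4327).
e_1·a_3 = (-0.3162)·(-1) + (-0.6325)·(-1) + 0.3162·(-1) + 0.6325·0 = 0.6325; e_2·a_3 = 0.3828·(-1) + (-0.2330)·(-1) + 0.7822·(-1) + (-0.4327)·0 = -0.9320.
u_3 = a_3 − 0.6325·e_1 + 0.9320·e_2 = (-0.4432, -0.8172, -0.4709, -0.8033).
‖u_3‖ = 1.3158, so e_3 = (-0.3368, -0.6211, -0.3579, -0.6105).
Qᵀb = (-0.3162, -2.4466, 2.9789).
Back-substitute: x_3 = 2.9789/1.3158 = 2.2640.
x_2 = (-2.4466 + 0.9320·2.2640)/6.0083 = -0.0560.
x_1 = (-0.3162 + 2.2136·(-0.0560) − 0.6325·2.2640)/6.3246 = -0.2960.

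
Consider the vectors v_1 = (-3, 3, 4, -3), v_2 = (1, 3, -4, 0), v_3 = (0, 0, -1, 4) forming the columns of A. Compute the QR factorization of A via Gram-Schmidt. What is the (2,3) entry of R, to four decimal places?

e_1 = v_1/‖v_1‖ = (-3, 3, 4, -3)/6.5574 = (-0.4575, 0.4575, 0.6100, -0.4575).
r_{12} = e_1·v_2 = -1.5250.
u_2 = v_2 + 1.5250·e_1 = (0.3023, 3.6977, -3.0698, -0.6977).
‖u_2‖ = 4.8656, so e_2 = (0.0621, 0.7600, -0.6309, -0.1434).
r_{23} = e_2·v_3 = 0.0574.

r_{23} = 0.0574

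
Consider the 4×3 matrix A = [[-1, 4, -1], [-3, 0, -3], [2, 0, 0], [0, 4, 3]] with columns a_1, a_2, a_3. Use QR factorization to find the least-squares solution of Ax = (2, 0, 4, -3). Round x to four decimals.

a_1 = (-1, -3, 2, 0); ‖a_1‖ = 3.7417, so q_1 = (-0.2673, -0.8018, 0.5345, 0.0000).
q_1·a_2 = (-0.2673)·4 + (-0.8018)·0 + 0.5345·0 + 0.0000·4 = -1.0690.
u_2 = a_2 + 1.0690·q_1 = (3.7143, -0.8571, 0.5714, 4.0000).
‖u_2‖ = 5.5549, so q_2 = (0.6686, -0.1543, 0.1029, 0.7201).
q_1·a_3 = (-0.2673)·(-1) + (-0.8018)·(-3) + 0.5345·0 + 0.0000·3 = 2.6726; q_2·a_3 = 0.6686·(-1) + (-0.1543)·(-3) + 0.1029·0 + 0.7201·3 = 1.9545.
u_3 = a_3 − 2.6726·q_1 − 1.9545·q_2 = (-1.5926, -0.5556, -1.6296, 1.5926).
‖u_3‖ = 2.8350, so q_3 = (-0.5618, -0.1960, -0.5748, 0.5618).
Qᵀb = (1.6036, -0.4115, -5.1082).
Back-substitute: x_3 = -5.1082/2.8350 = -1.8018.
x_2 = (-0.4115 − 1.9545·(-1.8018))/5.5549 = 0.5599.
x_1 = (1.6036 + 1.0690·0.5599 − 2.6726·(-1.8018))/3.7417 = 1.8756.

x = (1.8756, 0.5599, -1.8018)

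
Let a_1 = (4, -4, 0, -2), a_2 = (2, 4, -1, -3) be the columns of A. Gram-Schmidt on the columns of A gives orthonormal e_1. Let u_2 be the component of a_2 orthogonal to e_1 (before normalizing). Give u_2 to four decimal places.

a_1 = (4, -4, 0, -2); ‖a_1‖ = 6.0000, so e_1 = (0.6667, -0.6667, 0.0000, -0.3333).
e_1·a_2 = 0.6667·2 + (-0.6667)·4 + 0.0000·(-1) + (-0.3333)·(-3) = -0.3333.
u_2 = a_2 + 0.3333·e_1 = (2.2222, 3.7778, -1.0000, -3.1111).

u_2 = (2.2222, 3.7778, -1.0000, -3.1111)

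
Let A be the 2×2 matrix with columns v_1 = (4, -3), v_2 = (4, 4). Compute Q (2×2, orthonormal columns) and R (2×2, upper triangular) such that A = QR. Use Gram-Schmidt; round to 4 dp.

Q = [[0.8000, 0.6000], [-0.6000, 0.8000]], R = [[5.0000, 0.8000], [0.0000, 5.6000]]

q_1 = v_1/‖v_1‖ = (4, -3)/5.0000 = (0.8000, -0.6000).
r_{12} = q_1·v_2 = 0.8000.
u_2 = v_2 − 0.8000·q_1 = (3.3600, 4.4800).
‖u_2‖ = 5.6000, so q_2 = (0.6000, 0.8000).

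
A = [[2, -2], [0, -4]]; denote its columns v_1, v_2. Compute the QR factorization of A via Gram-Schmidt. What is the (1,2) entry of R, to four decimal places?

r_{12} = -2.0000

q_1 = v_1/‖v_1‖ = (2, 0)/2.0000 = (1.0000, 0.0000).
r_{12} = q_1·v_2 = -2.0000.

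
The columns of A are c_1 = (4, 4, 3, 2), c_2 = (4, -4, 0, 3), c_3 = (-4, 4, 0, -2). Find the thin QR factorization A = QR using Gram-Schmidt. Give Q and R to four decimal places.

c_1 = (4, 4, 3, 2); ‖c_1‖ = 6.7082, so q_1 = (0.5963, 0.5963, 0.4472, 0.2981).
q_1·c_2 = 0.5963·4 + 0.5963·(-4) + 0.4472·0 + 0.2981·3 = 0.8944.
u_2 = c_2 − 0.8944·q_1 = (3.4667, -4.5333, -0.4000, 2.7333).
‖u_2‖ = 6.3403, so q_2 = (0.5468, -0.7150, -0.0631, 0.4311).
q_1·c_3 = 0.5963·(-4) + 0.5963·4 + 0.4472·0 + 0.2981·(-2) = -0.5963; q_2·c_3 = 0.5468·(-4) + (-0.7150)·4 + (-0.0631)·0 + 0.4311·(-2) = -5.9092.
u_3 = c_3 + 0.5963·q_1 + 5.9092·q_2 = (-0.4135, 0.1305, -0.1061, 0.7253).
‖u_3‖ = 0.8516, so q_3 = (-0.4855, 0.1532, -0.1246, 0.8516).

Q = [[0.5963, 0.5468, -0.4855], [0.5963, -0.7150, 0.1532], [0.4472, -0.0631, -0.1246], [0.2981, 0.4311, 0.8516]], R = [[6.7082, 0.8944, -0.5963], [0.0000, 6.3403, -5.9092], [0.0000, 0.0000, 0.8516]]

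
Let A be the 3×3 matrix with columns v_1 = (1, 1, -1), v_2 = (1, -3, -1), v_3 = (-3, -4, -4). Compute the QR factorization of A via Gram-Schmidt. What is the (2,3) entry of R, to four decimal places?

v_1 = (1, 1, -1); ‖v_1‖ = 1.7321, so q_1 = (0.5774, 0.5774, -0.5774).
q_1·v_2 = 0.5774·1 + 0.5774·(-3) + (-0.5774)·(-1) = -0.5774.
u_2 = v_2 + 0.5774·q_1 = (1.3333, -2.6667, -1.3333).
‖u_2‖ = 3.2660, so q_2 = (0.4082, -0.8165, -0.4082).
r_{23} = q_2·v_3 = 3.6742.

r_{23} = 3.6742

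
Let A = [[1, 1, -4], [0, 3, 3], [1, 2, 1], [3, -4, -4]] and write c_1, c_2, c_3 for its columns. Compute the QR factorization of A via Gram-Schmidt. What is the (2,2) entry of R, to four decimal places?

r_{22} = 4.7578

c_1 = (1, 0, 1, 3); ‖c_1‖ = 3.3166, so e_1 = (0.3015, 0.0000, 0.3015, 0.9045).
e_1·c_2 = 0.3015·1 + 0.0000·3 + 0.3015·2 + 0.9045·(-4) = -2.7136.
u_2 = c_2 + 2.7136·e_1 = (1.8182, 3.0000, 2.8182, -1.5455).
r_{22} = ‖u_2‖ = 4.7578.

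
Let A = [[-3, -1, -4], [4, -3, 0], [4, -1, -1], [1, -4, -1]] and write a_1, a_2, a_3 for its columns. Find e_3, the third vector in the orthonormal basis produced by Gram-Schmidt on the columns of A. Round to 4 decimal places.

a_1 = (-3, 4, 4, 1); ‖a_1‖ = 6.4807, so e_1 = (-0.4629, 0.6172, 0.6172, 0.1543).
e_1·a_2 = (-0.4629)·(-1) + 0.6172·(-3) + 0.6172·(-1) + 0.1543·(-4) = -2.6232.
u_2 = a_2 + 2.6232·e_1 = (-2.2143, -1.3810, 0.6190, -3.5952).
‖u_2‖ = 4.4854, so e_2 = (-0.4937, -0.3079, 0.1380, -0.8015).
e_1·a_3 = (-0.4629)·(-4) + 0.6172·0 + 0.6172·(-1) + 0.1543·(-1) = 1.0801; e_2·a_3 = (-0.4937)·(-4) + (-0.3079)·0 + 0.1380·(-1) + (-0.8015)·(-1) = 2.6382.
u_3 = a_3 − 1.0801·e_1 − 2.6382·e_2 = (-2.1976, 0.1456, -2.0308, 0.9479).
‖u_3‖ = 3.1422, so e_3 = (-0.6994, 0.0463, -0.6463, 0.3017).

e_3 = (-0.6994, 0.0463, -0.6463, 0.3017)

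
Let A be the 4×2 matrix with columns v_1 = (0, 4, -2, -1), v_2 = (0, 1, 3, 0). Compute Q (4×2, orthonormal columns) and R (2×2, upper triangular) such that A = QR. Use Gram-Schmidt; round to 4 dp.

v_1 = (0, 4, -2, -1); ‖v_1‖ = 4.5826, so q_1 = (0.0000, 0.8729, -0.4364, -0.2182).
q_1·v_2 = 0.0000·0 + 0.8729·1 + (-0.4364)·3 + (-0.2182)·0 = -0.4364.
u_2 = v_2 + 0.4364·q_1 = (0.0000, 1.3810, 2.8095, -0.0952).
‖u_2‖ = 3.1320, so q_2 = (0.0000, 0.4409, 0.8970, -0.0304).

Q = [[0.0000, 0.0000], [0.8729, 0.4409], [-0.4364, 0.8970], [-0.2182, -0.0304]], R = [[4.5826, -0.4364], [0.0000, 3.1320]]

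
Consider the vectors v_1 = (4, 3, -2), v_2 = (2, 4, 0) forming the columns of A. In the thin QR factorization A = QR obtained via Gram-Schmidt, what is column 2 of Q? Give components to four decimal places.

e_2 = (-0.3045, 0.7751, 0.5536)

e_1 = v_1/‖v_1‖ = (4, 3, -2)/5.3852 = (0.7428, 0.5571, -0.3714).
r_{12} = e_1·v_2 = 3.7139.
u_2 = v_2 − 3.7139·e_1 = (-0.7586, 1.9310, 1.3793).
‖u_2‖ = 2.4914, so e_2 = (-0.3045, 0.7751, 0.5536).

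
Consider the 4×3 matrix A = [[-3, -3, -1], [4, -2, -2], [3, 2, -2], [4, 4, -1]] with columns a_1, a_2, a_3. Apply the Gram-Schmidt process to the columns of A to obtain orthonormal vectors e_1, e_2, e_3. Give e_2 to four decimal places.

a_1 = (-3, 4, 3, 4); ‖a_1‖ = 7.0711, so e_1 = (-0.4243, 0.5657, 0.4243, 0.5657).
e_1·a_2 = (-0.4243)·(-3) + 0.5657·(-2) + 0.4243·2 + 0.5657·4 = 3.2527.
u_2 = a_2 − 3.2527·e_1 = (-1.6200, -3.8400, 0.6200, 2.1600).
‖u_2‖ = 4.7350, so e_2 = (-0.3421, -0.8110, 0.1309, 0.4562).

e_2 = (-0.3421, -0.8110, 0.1309, 0.4562)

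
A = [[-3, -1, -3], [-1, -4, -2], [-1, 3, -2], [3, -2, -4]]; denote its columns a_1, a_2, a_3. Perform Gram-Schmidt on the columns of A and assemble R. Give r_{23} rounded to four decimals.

r_{23} = 2.3997

q_1 = a_1/‖a_1‖ = (-3, -1, -1, 3)/4.4721 = (-0.6708, -0.2236, -0.2236, 0.6708).
r_{12} = q_1·a_2 = -0.4472.
u_2 = a_2 + 0.4472·q_1 = (-1.3000, -4.1000, 2.9000, -1.7000).
‖u_2‖ = 5.4589, so q_2 = (-0.2381, -0.7511, 0.5312, -0.3114).
r_{23} = q_2·a_3 = 2.3997.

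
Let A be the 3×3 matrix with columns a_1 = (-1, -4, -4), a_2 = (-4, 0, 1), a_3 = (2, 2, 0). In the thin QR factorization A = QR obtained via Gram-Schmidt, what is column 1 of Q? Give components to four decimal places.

a_1 = (-1, -4, -4); ‖a_1‖ = 5.7446, so q_1 = (-0.1741, -0.6963, -0.6963).

q_1 = (-0.1741, -0.6963, -0.6963)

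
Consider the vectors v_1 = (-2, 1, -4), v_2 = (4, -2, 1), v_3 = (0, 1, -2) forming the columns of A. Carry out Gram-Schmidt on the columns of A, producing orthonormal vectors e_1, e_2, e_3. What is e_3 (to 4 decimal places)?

e_3 = (0.4472, 0.8944, 0.0000)

v_1 = (-2, 1, -4); ‖v_1‖ = 4.5826, so e_1 = (-0.4364, 0.2182, -0.8729).
e_1·v_2 = (-0.4364)·4 + 0.2182·(-2) + (-0.8729)·1 = -3.0551.
u_2 = v_2 + 3.0551·e_1 = (2.6667, -1.3333, -1.6667).
‖u_2‖ = 3.4157, so e_2 = (0.7807, -0.3904, -0.4880).
e_1·v_3 = (-0.4364)·0 + 0.2182·1 + (-0.8729)·(-2) = 1.9640; e_2·v_3 = 0.7807·0 + (-0.3904)·1 + (-0.4880)·(-2) = 0.5855.
u_3 = v_3 − 1.9640·e_1 − 0.5855·e_2 = (0.4000, 0.8000, 0.0000).
‖u_3‖ = 0.8944, so e_3 = (0.4472, 0.8944, 0.0000).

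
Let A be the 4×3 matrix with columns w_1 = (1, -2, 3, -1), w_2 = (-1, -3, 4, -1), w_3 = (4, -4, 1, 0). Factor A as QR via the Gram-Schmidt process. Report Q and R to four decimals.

w_1 = (1, -2, 3, -1); ‖w_1‖ = 3.8730, so q_1 = (0.2582, -0.5164, 0.7746, -0.2582).
q_1·w_2 = 0.2582·(-1) + (-0.5164)·(-3) + 0.7746·4 + (-0.2582)·(-1) = 4.6476.
u_2 = w_2 − 4.6476·q_1 = (-2.2000, -0.6000, 0.4000, 0.2000).
‖u_2‖ = 2.3238, so q_2 = (-0.9467, -0.2582, 0.1721, 0.0861).
q_1·w_3 = 0.2582·4 + (-0.5164)·(-4) + 0.7746·1 + (-0.2582)·0 = 3.8730; q_2·w_3 = (-0.9467)·4 + (-0.2582)·(-4) + 0.1721·1 + 0.0861·0 = -2.5820.
u_3 = w_3 − 3.8730·q_1 + 2.5820·q_2 = (0.5556, -2.6667, -1.5556, 1.2222).
‖u_3‖ = 3.3665, so q_3 = (0.1650, -0.7921, -0.4621, 0.3631).

Q = [[0.2582, -0.9467, 0.1650], [-0.5164, -0.2582, -0.7921], [0.7746, 0.1721, -0.4621], [-0.2582, 0.0861, 0.3631]], R = [[3.8730, 4.6476, 3.8730], [0.0000, 2.3238, -2.5820], [0.0000, 0.0000, 3.3665]]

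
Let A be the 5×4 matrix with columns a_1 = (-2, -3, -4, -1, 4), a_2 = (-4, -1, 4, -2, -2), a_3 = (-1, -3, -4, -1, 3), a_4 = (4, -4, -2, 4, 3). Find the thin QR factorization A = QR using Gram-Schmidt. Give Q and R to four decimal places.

a_1 = (-2, -3, -4, -1, 4); ‖a_1‖ = 6.7823, so q_1 = (-0.2949, -0.4423, -0.5898, -0.1474, 0.5898).
q_1·a_2 = (-0.2949)·(-4) + (-0.4423)·(-1) + (-0.5898)·4 + (-0.1474)·(-2) + 0.5898·(-2) = -1.6219.
u_2 = a_2 + 1.6219·q_1 = (-4.4783, -1.7174, 3.0435, -2.2391, -1.0435).
‖u_2‖ = 6.1943, so q_2 = (-0.7230, -0.2773, 0.4913, -0.3615, -0.1685).
q_1·a_3 = (-0.2949)·(-1) + (-0.4423)·(-3) + (-0.5898)·(-4) + (-0.1474)·(-1) + 0.5898·3 = 5.8977; q_2·a_3 = (-0.7230)·(-1) + (-0.2773)·(-3) + 0.4913·(-4) + (-0.3615)·(-1) + (-0.1685)·3 = -0.5545.
u_3 = a_3 − 5.8977·q_1 + 0.5545·q_2 = (0.3382, -0.5450, -0.2493, -0.3309, -0.5717).
‖u_3‖ = 0.9539, so q_3 = (0.3546, -0.5714, -0.2613, -0.3469, -0.5993).
q_1·a_4 = (-0.2949)·4 + (-0.4423)·(-4) + (-0.5898)·(-2) + (-0.1474)·4 + 0.5898·3 = 2.9488; q_2·a_4 = (-0.7230)·4 + (-0.2773)·(-4) + 0.4913·(-2) + (-0.3615)·4 + (-0.1685)·3 = -4.7168; q_3·a_4 = 0.3546·4 + (-0.5714)·(-4) + (-0.2613)·(-2) + (-0.3469)·4 + (-0.5993)·3 = 1.0412.
u_4 = a_4 − 2.9488·q_1 + 4.7168·q_2 − 1.0412·q_3 = (1.0903, -3.4085, 2.3288, 3.0909, 1.0903).
‖u_4‖ = 5.3826, so q_4 = (0.2026, -0.6332, 0.4327, 0.5742, 0.2026).

Q = [[-0.2949, -0.7230, 0.3546, 0.2026], [-0.4423, -0.2773, -0.5714, -0.6332], [-0.5898, 0.4913, -0.2613, 0.4327], [-0.1474, -0.3615, -0.3469, 0.5742], [0.5898, -0.1685, -0.5993, 0.2026]], R = [[6.7823, -1.6219, 5.8977, 2.9488], [0.0000, 6.1943, -0.5545, -4.7168], [0.0000, 0.0000, 0.9539, 1.0412], [0.0000, 0.0000, 0.0000, 5.3826]]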